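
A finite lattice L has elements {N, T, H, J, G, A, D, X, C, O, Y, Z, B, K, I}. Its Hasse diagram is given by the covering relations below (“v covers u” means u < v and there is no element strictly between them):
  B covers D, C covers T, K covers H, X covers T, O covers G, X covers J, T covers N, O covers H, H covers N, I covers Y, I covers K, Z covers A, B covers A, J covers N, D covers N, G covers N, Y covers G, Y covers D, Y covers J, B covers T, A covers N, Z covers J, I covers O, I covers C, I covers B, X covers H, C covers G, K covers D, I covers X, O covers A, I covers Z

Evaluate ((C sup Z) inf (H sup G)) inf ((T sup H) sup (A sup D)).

C ∨ Z = I
H ∨ G = O
I ∧ O = O
T ∨ H = X
A ∨ D = B
X ∨ B = I
O ∧ I = O

O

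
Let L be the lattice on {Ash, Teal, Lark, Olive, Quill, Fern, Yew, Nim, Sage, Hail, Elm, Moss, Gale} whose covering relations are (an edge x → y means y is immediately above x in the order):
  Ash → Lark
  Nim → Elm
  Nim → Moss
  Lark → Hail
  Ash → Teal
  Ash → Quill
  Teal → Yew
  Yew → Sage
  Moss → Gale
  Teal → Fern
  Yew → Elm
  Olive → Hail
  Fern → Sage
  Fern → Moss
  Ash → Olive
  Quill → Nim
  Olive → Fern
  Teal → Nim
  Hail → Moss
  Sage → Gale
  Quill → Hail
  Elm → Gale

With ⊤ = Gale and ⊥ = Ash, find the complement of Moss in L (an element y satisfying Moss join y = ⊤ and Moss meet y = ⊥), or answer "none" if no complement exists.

For every candidate y, either Moss ∨ y ≠ Gale or Moss ∧ y ≠ Ash; no complement exists.

none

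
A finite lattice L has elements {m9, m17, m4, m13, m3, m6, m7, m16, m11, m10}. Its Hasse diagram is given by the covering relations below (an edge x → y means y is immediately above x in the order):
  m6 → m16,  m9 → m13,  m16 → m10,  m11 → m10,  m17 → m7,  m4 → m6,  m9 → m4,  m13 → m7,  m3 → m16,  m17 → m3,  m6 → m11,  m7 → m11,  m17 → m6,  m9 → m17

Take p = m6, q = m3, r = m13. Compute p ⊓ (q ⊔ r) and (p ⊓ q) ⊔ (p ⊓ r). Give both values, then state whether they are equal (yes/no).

m6; m17; no

q ⊔ r = m10, so p ⊓ (q ⊔ r) = m6 ⊓ m10 = m6.
p ⊓ q = m17 and p ⊓ r = m9, so (p ⊓ q) ⊔ (p ⊓ r) = m17 ⊔ m9 = m17.
Equal: no.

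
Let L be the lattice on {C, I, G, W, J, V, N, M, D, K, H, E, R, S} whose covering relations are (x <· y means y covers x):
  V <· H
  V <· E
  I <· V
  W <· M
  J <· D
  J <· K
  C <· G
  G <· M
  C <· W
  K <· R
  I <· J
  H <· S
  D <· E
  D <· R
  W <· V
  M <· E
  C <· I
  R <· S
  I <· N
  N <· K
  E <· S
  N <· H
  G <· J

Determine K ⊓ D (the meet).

Common lower bounds of {K, D}: C, G, I, J.
The greatest among these is J.

J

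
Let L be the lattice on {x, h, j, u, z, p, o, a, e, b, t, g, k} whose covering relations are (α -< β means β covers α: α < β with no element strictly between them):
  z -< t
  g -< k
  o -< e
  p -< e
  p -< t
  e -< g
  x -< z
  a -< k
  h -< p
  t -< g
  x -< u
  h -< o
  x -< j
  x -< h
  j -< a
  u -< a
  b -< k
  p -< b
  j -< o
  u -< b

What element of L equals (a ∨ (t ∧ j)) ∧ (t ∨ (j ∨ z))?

j

t ∧ j = x
a ∨ x = a
j ∨ z = g
t ∨ g = g
a ∧ g = j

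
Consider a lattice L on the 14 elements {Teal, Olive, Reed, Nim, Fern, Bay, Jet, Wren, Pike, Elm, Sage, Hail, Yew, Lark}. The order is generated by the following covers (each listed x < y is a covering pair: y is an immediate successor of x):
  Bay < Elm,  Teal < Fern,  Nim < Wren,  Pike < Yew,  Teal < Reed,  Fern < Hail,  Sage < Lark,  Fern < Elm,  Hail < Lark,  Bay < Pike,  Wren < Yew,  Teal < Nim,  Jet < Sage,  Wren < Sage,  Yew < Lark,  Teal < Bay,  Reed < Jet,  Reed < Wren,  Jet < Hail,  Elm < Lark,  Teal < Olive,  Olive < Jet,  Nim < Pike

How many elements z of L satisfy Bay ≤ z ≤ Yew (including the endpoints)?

The interval [Bay, Yew] = {Bay, Pike, Yew}, which has 3 elements.

3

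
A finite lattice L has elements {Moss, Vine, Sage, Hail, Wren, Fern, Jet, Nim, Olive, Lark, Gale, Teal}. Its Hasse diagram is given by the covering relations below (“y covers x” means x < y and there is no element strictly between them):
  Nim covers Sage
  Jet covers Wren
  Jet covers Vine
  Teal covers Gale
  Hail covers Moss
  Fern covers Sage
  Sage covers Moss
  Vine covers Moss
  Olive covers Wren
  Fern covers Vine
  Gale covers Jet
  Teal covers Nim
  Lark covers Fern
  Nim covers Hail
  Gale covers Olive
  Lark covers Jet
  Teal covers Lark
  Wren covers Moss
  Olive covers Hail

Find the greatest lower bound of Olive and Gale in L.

Common lower bounds of {Olive, Gale}: Hail, Moss, Olive, Wren.
The greatest among these is Olive.

Olive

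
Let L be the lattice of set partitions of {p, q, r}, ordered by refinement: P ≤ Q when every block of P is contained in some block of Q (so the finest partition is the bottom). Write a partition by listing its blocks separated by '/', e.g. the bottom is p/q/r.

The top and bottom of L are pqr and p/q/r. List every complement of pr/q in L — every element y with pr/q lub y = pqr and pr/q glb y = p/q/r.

Need y with pr/q ∨ y = pqr and pr/q ∧ y = p/q/r.
Checking each element gives: p/qr, pq/r.

p/qr, pq/r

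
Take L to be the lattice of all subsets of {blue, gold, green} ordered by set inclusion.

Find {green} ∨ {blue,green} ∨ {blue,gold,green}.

Under ⊆, join is union: {green} ∪ {blue,green} ∪ {blue,gold,green} = {blue,gold,green}.

{blue,gold,green}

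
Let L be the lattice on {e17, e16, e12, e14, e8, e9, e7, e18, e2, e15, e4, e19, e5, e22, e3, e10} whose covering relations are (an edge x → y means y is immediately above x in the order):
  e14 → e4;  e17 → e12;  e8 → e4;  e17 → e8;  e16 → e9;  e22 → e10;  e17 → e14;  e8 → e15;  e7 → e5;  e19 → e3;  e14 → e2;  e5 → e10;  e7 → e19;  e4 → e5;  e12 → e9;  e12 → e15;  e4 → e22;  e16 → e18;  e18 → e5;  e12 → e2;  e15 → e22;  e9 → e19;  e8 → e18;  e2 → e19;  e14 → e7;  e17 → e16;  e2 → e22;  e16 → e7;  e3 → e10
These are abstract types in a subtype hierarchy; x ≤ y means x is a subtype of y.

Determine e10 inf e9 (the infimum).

e9

Common lower bounds of {e10, e9}: e12, e16, e17, e9.
The greatest among these is e9.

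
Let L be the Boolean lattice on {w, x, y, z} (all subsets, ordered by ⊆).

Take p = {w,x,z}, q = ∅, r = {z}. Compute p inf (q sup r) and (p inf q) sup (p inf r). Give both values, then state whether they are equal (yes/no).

{z}; {z}; yes

q sup r = {z}, so p inf (q sup r) = {w,x,z} inf {z} = {z}.
p inf q = ∅ and p inf r = {z}, so (p inf q) sup (p inf r) = ∅ sup {z} = {z}.
Equal: yes.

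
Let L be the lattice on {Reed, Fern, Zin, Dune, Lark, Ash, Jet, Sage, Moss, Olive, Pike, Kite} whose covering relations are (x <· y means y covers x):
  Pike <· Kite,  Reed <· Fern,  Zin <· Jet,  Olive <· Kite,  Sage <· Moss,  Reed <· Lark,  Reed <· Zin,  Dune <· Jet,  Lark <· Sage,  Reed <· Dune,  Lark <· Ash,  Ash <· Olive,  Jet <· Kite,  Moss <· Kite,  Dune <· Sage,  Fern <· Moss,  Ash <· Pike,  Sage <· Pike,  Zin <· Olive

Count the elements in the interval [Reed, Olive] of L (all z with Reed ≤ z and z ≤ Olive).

5

The interval [Reed, Olive] = {Ash, Lark, Olive, Reed, Zin}, which has 5 elements.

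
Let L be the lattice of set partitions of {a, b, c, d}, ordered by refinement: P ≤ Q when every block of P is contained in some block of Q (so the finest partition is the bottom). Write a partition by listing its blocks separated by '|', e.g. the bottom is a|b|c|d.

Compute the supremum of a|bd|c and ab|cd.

abcd

The join of a|bd|c and ab|cd merges any blocks that overlap across the partitions, giving abcd.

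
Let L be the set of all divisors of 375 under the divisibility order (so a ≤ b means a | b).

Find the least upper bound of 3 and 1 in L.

3

In the divisibility order, the join is the least common multiple: lcm(3, 1) = 3.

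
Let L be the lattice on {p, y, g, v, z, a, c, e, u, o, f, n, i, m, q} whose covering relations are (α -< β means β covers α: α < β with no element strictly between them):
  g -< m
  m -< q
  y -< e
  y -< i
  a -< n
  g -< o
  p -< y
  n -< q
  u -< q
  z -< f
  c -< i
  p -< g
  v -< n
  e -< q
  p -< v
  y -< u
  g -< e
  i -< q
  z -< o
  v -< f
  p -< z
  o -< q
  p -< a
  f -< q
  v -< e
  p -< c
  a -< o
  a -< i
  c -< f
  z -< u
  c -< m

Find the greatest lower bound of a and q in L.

a

Common lower bounds of {a, q}: a, p.
The greatest among these is a.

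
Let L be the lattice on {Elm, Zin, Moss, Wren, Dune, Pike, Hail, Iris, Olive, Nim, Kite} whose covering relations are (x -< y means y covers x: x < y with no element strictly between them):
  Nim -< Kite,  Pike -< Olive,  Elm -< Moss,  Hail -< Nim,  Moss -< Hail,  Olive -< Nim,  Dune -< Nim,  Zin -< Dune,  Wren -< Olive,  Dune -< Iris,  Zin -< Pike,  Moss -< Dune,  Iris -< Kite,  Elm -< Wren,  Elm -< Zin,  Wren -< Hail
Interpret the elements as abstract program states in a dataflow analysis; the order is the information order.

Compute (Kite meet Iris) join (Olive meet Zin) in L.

Kite ∧ Iris = Iris
Olive ∧ Zin = Zin
Iris ∨ Zin = Iris

Iris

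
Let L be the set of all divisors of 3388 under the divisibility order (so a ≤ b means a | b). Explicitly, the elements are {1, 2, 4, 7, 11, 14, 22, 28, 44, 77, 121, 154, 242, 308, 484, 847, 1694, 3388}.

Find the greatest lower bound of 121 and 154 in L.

11

In the divisibility order, the meet is the greatest common divisor: gcd(121, 154) = 11.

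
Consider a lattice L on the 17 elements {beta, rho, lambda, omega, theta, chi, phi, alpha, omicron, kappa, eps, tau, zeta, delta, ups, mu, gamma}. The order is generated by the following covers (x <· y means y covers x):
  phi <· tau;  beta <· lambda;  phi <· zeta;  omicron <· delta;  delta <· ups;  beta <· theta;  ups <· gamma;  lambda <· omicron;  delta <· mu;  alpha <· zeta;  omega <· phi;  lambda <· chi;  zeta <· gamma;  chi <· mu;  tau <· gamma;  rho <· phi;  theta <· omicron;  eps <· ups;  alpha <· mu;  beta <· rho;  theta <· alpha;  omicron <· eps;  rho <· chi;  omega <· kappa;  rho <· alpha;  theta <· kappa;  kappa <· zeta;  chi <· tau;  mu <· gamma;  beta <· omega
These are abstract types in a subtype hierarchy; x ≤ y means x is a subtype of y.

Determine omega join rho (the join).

phi

Common upper bounds of {omega, rho}: gamma, phi, tau, zeta.
The least among these is phi.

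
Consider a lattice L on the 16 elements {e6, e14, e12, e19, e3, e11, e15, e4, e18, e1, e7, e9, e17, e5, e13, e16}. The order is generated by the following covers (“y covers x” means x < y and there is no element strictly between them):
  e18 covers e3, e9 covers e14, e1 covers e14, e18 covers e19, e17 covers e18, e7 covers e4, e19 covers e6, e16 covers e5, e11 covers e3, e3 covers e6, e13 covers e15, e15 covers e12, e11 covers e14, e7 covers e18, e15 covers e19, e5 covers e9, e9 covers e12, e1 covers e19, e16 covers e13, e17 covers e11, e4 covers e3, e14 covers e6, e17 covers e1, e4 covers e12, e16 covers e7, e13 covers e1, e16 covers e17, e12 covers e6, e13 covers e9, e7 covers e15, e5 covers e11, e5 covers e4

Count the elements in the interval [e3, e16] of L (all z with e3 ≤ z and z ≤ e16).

The interval [e3, e16] = {e11, e16, e17, e18, e3, e4, e5, e7}, which has 8 elements.

8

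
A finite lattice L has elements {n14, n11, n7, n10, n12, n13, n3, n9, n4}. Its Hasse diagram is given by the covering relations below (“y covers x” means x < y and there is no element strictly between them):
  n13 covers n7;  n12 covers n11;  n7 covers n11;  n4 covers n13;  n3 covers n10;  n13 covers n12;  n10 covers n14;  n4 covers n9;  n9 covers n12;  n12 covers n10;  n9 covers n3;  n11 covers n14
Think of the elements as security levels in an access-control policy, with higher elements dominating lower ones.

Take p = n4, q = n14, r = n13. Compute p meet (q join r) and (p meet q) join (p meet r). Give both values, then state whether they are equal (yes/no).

q join r = n13, so p meet (q join r) = n4 meet n13 = n13.
p meet q = n14 and p meet r = n13, so (p meet q) join (p meet r) = n14 join n13 = n13.
Equal: yes.

n13; n13; yes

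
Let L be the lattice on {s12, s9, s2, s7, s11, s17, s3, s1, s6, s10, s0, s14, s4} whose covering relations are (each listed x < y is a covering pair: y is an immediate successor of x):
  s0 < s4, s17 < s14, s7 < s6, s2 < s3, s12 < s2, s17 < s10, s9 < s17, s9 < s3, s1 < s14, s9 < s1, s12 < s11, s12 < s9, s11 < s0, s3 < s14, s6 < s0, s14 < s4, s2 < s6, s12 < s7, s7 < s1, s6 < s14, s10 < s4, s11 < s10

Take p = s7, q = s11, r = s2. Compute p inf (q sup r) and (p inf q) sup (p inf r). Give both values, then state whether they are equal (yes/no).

q sup r = s0, so p inf (q sup r) = s7 inf s0 = s7.
p inf q = s12 and p inf r = s12, so (p inf q) sup (p inf r) = s12 sup s12 = s12.
Equal: no.

s7; s12; no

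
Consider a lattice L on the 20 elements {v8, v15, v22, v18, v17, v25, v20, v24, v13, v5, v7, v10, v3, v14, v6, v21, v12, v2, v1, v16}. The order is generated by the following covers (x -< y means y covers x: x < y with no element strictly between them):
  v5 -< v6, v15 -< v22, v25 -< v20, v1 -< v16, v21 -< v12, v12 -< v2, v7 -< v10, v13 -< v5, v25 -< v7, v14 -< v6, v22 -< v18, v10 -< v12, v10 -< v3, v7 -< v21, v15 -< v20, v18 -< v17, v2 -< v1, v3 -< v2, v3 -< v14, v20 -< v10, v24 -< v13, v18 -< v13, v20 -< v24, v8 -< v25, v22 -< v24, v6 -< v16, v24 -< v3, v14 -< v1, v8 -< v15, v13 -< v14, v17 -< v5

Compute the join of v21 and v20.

v12

Common upper bounds of {v21, v20}: v1, v12, v16, v2.
The least among these is v12.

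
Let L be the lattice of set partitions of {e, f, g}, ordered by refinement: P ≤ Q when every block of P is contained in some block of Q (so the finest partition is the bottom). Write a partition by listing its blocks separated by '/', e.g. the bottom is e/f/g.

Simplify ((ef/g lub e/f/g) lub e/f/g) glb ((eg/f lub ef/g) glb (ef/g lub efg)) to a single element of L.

ef/g ∨ e/f/g = ef/g
ef/g ∨ e/f/g = ef/g
eg/f ∨ ef/g = efg
ef/g ∨ efg = efg
efg ∧ efg = efg
ef/g ∧ efg = ef/g

ef/g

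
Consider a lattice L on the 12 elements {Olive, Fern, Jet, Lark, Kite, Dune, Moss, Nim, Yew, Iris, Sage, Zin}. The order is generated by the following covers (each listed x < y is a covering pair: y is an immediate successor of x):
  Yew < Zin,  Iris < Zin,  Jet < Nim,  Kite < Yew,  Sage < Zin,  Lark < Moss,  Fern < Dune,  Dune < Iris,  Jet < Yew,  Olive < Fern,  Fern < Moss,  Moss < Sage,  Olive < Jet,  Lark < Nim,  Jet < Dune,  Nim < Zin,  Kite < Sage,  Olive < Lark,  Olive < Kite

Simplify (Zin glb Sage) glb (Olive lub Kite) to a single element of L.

Zin ∧ Sage = Sage
Olive ∨ Kite = Kite
Sage ∧ Kite = Kite

Kite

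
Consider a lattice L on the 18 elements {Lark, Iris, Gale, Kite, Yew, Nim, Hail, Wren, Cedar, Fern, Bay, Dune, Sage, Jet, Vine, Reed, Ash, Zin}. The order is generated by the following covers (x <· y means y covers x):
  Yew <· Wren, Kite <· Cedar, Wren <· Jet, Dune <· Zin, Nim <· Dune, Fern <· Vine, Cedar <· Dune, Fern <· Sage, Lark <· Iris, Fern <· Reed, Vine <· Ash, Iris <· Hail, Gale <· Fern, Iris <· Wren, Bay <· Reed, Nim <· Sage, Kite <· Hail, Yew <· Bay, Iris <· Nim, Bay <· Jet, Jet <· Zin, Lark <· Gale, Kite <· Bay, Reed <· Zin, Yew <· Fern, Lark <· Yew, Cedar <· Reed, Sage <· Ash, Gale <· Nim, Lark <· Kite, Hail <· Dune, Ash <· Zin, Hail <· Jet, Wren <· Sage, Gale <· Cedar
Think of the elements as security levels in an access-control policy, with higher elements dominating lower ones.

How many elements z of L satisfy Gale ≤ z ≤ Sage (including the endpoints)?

4

The interval [Gale, Sage] = {Fern, Gale, Nim, Sage}, which has 4 elements.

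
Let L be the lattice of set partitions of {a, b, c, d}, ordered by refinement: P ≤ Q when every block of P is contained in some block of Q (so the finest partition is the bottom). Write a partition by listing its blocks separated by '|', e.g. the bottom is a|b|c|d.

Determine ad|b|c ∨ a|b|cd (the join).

acd|b

Common upper bounds of {ad|b|c, a|b|cd}: abcd, acd|b.
The least among these is acd|b.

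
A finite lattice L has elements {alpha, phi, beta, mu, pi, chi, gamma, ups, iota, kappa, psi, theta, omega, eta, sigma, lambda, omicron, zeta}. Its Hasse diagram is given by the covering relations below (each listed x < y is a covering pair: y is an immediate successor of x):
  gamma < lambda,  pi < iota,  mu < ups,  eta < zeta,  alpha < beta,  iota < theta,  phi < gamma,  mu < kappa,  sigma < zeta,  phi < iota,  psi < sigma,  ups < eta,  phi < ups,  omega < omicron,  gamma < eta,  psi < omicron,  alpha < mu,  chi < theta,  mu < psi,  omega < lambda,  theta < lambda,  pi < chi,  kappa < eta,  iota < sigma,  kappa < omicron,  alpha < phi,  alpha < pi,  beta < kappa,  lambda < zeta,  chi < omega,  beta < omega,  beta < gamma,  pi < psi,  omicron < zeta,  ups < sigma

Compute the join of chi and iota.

theta

Common upper bounds of {chi, iota}: lambda, theta, zeta.
The least among these is theta.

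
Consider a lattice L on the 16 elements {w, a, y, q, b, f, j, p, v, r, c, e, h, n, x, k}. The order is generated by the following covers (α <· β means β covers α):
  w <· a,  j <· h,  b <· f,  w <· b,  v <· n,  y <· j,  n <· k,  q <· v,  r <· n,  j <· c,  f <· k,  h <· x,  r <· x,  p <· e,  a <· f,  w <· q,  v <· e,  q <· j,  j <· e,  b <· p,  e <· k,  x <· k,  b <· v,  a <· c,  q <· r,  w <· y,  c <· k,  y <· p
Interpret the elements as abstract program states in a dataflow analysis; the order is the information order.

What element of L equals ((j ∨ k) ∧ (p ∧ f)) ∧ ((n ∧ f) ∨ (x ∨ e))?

j ∨ k = k
p ∧ f = b
k ∧ b = b
n ∧ f = b
x ∨ e = k
b ∨ k = k
b ∧ k = b

b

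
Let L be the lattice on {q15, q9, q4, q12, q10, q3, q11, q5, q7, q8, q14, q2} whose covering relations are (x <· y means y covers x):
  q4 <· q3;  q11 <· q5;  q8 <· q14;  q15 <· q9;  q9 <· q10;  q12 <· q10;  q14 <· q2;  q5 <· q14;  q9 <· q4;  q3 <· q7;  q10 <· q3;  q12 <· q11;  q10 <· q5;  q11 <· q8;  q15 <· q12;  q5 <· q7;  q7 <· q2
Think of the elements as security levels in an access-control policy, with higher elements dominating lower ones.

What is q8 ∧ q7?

q11

Common lower bounds of {q8, q7}: q11, q12, q15.
The greatest among these is q11.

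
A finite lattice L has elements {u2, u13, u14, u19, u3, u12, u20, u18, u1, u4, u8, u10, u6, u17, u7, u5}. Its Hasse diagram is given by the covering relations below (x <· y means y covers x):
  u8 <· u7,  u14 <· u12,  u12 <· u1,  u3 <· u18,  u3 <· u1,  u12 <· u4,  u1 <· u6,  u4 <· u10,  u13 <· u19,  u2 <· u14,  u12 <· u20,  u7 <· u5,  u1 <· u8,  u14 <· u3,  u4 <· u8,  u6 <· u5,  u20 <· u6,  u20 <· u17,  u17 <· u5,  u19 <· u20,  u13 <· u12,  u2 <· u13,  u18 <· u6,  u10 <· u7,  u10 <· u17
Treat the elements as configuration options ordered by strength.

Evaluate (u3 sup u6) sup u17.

u3 ∨ u6 = u6
u6 ∨ u17 = u5

u5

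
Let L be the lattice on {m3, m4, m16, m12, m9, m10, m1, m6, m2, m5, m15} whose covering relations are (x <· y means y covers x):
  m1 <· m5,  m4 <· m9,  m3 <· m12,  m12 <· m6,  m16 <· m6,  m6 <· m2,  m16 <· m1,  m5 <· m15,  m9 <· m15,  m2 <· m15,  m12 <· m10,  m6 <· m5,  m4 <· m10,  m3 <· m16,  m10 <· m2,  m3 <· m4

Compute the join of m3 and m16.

m16

Common upper bounds of {m3, m16}: m1, m15, m16, m2, m5, m6.
The least among these is m16.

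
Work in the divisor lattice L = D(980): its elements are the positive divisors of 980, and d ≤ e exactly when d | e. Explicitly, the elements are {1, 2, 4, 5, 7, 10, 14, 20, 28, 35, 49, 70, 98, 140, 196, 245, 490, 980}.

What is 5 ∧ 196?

In the divisibility order, the meet is the greatest common divisor: gcd(5, 196) = 1.

1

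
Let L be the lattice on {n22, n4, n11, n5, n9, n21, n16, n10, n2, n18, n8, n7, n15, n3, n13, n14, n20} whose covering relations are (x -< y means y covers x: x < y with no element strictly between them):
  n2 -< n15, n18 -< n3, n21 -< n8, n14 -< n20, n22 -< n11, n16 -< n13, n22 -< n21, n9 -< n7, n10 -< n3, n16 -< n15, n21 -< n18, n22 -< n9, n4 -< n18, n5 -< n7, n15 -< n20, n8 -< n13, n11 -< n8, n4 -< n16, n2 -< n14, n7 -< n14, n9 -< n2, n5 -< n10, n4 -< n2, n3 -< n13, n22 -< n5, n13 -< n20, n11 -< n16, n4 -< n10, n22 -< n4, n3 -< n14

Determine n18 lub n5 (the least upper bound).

Common upper bounds of {n18, n5}: n13, n14, n20, n3.
The least among these is n3.

n3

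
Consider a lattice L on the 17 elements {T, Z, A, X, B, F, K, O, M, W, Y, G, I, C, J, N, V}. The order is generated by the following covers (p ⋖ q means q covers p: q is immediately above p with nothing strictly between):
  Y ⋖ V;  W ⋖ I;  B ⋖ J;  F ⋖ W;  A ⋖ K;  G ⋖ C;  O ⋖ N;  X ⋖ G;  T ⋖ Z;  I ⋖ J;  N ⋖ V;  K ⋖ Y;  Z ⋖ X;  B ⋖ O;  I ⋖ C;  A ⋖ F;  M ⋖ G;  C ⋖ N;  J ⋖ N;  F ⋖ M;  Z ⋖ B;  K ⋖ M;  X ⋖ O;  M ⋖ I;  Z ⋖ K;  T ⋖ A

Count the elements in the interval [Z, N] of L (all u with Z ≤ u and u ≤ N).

The interval [Z, N] = {B, C, G, I, J, K, M, N, O, X, Z}, which has 11 elements.

11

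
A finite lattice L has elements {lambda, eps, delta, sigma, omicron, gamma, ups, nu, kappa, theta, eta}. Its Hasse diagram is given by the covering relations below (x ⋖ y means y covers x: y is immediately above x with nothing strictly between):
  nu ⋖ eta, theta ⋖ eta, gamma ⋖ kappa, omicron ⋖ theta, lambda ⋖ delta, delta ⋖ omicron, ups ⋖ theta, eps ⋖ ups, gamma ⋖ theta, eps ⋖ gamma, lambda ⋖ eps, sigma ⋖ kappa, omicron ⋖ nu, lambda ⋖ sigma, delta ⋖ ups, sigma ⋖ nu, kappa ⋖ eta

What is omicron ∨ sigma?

nu

Common upper bounds of {omicron, sigma}: eta, nu.
The least among these is nu.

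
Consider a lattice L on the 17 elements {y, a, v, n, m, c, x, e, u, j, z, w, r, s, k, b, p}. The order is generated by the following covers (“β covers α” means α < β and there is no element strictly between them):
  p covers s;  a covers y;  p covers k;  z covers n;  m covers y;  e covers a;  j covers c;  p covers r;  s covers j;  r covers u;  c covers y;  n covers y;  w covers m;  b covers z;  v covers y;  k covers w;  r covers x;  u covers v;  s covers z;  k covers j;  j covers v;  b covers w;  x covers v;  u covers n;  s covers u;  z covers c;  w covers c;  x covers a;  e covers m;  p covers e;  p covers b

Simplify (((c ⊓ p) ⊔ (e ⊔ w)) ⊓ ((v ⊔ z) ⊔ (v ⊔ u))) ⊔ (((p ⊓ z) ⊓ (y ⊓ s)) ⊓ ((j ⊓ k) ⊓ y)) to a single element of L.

c ∧ p = c
e ∨ w = p
c ∨ p = p
v ∨ z = s
v ∨ u = u
s ∨ u = s
p ∧ s = s
p ∧ z = z
y ∧ s = y
z ∧ y = y
j ∧ k = j
j ∧ y = y
y ∧ y = y
s ∨ y = s

s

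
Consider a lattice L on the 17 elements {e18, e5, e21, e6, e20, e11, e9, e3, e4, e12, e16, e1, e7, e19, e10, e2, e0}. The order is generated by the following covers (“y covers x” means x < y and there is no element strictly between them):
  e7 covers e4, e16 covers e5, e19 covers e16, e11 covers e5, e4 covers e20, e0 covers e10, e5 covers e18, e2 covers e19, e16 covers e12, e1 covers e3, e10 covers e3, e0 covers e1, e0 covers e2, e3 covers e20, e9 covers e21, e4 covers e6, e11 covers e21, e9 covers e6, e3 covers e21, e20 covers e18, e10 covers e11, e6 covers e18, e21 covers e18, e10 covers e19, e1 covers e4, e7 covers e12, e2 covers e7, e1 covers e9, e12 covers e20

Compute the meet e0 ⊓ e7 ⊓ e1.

Common lower bounds of {e0, e7, e1}: e18, e20, e4, e6.
The greatest among these is e4.

e4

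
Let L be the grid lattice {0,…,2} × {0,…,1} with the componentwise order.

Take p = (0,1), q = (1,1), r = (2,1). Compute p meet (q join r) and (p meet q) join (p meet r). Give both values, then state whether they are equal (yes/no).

q join r = (2,1), so p meet (q join r) = (0,1) meet (2,1) = (0,1).
p meet q = (0,1) and p meet r = (0,1), so (p meet q) join (p meet r) = (0,1) join (0,1) = (0,1).
Equal: yes.

(0,1); (0,1); yes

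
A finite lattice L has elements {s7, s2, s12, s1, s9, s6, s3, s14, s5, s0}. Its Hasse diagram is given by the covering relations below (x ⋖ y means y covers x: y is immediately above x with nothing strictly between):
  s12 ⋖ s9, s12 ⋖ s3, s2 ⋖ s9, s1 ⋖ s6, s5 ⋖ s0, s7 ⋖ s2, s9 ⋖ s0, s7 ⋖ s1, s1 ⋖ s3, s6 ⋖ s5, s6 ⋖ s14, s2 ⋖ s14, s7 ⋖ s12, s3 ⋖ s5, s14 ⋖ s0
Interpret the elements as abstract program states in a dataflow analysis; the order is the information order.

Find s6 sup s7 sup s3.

Common upper bounds of {s6, s7, s3}: s0, s5.
The least among these is s5.

s5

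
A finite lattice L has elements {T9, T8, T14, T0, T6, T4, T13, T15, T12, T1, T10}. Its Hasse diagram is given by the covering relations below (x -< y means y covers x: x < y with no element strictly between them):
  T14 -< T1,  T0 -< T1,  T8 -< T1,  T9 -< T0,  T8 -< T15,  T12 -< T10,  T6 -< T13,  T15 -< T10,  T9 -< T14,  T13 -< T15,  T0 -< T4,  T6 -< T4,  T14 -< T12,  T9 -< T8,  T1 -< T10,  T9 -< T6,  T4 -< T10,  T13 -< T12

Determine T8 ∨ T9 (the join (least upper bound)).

T8

Common upper bounds of {T8, T9}: T1, T10, T15, T8.
The least among these is T8.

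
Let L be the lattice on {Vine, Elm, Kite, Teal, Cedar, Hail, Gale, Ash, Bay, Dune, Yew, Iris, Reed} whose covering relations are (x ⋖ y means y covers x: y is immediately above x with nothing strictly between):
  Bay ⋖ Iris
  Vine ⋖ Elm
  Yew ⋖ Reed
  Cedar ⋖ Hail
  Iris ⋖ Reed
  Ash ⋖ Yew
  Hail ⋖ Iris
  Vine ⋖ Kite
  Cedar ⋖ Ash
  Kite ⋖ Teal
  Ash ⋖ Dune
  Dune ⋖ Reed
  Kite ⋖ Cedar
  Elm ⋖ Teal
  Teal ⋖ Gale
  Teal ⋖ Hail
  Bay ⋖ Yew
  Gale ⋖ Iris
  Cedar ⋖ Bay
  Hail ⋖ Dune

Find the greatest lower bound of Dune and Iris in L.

Common lower bounds of {Dune, Iris}: Cedar, Elm, Hail, Kite, Teal, Vine.
The greatest among these is Hail.

Hail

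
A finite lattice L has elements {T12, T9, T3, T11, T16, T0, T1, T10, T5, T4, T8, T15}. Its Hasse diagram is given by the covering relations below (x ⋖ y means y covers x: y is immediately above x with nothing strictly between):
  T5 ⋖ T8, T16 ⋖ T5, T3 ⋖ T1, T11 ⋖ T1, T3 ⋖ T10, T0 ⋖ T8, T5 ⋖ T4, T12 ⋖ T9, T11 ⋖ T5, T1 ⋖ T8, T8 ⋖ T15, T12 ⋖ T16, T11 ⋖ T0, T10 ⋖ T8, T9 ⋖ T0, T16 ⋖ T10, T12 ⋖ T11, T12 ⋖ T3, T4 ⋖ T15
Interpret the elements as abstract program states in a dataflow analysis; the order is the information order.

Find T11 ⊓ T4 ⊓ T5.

T11

Common lower bounds of {T11, T4, T5}: T11, T12.
The greatest among these is T11.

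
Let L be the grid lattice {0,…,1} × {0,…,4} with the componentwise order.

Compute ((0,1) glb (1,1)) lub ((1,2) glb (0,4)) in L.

(0,1) ∧ (1,1) = (0,1)
(1,2) ∧ (0,4) = (0,2)
(0,1) ∨ (0,2) = (0,2)

(0,2)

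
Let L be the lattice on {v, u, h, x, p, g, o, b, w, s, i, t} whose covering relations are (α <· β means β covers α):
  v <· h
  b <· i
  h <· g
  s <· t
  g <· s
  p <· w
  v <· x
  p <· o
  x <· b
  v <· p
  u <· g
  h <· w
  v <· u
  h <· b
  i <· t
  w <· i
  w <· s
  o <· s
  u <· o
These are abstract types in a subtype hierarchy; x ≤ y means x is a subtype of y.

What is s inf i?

w

Common lower bounds of {s, i}: h, p, v, w.
The greatest among these is w.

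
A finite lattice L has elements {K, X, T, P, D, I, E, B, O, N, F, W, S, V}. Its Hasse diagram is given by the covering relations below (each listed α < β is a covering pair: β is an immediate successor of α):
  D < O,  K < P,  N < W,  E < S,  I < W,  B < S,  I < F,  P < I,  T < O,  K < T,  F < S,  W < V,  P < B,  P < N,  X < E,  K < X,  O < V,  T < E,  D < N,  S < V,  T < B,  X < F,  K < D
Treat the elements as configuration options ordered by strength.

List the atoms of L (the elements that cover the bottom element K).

The atoms are exactly the elements that cover K: D, P, T, X.

D, P, T, X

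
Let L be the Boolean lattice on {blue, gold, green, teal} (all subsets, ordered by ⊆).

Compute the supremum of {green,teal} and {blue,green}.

Under ⊆, join is union: {green,teal} ∪ {blue,green} = {blue,green,teal}.

{blue,green,teal}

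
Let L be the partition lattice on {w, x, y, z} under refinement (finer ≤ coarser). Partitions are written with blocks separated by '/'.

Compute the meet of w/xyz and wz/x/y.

w/x/y/z

The meet (common refinement) of w/xyz and wz/x/y intersects blocks pairwise, giving w/x/y/z.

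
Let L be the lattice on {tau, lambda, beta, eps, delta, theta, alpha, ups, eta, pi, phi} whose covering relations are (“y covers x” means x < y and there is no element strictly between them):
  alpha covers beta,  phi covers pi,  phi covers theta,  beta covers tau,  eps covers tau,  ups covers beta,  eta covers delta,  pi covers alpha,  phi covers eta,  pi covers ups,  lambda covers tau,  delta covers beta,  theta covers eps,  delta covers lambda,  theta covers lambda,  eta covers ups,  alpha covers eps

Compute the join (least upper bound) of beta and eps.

alpha

Common upper bounds of {beta, eps}: alpha, phi, pi.
The least among these is alpha.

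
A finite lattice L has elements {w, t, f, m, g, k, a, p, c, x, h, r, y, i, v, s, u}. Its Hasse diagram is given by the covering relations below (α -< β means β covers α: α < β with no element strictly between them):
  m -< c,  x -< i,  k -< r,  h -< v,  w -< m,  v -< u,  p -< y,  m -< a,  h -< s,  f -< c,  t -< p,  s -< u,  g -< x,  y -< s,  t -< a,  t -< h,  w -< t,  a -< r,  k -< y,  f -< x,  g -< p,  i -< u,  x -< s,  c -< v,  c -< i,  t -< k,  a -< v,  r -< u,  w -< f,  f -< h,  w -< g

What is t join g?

p

Common upper bounds of {t, g}: p, s, u, y.
The least among these is p.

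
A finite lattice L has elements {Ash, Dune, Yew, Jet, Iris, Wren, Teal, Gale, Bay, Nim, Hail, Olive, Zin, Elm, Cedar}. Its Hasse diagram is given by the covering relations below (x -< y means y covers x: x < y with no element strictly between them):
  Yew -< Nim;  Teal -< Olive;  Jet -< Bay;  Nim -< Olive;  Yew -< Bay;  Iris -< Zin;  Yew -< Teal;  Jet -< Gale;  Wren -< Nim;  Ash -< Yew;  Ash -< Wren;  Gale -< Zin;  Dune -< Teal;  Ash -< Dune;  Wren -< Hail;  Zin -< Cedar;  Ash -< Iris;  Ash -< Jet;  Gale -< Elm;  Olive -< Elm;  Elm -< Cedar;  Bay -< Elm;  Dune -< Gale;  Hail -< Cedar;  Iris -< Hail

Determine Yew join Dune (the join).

Teal

Common upper bounds of {Yew, Dune}: Cedar, Elm, Olive, Teal.
The least among these is Teal.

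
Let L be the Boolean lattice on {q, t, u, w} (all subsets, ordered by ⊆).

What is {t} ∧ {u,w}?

Under ⊆, meet is intersection: {t} ∩ {u,w} = ∅.

∅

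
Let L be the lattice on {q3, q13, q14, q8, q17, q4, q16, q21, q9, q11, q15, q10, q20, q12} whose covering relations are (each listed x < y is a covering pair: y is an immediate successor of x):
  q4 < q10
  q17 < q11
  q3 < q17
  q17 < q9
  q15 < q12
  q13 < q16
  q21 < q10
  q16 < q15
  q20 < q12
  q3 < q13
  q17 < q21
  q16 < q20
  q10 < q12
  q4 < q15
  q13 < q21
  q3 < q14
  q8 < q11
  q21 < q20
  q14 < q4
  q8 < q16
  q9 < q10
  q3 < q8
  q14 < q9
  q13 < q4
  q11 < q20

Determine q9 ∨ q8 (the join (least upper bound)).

q12

Common upper bounds of {q9, q8}: q12.
The least among these is q12.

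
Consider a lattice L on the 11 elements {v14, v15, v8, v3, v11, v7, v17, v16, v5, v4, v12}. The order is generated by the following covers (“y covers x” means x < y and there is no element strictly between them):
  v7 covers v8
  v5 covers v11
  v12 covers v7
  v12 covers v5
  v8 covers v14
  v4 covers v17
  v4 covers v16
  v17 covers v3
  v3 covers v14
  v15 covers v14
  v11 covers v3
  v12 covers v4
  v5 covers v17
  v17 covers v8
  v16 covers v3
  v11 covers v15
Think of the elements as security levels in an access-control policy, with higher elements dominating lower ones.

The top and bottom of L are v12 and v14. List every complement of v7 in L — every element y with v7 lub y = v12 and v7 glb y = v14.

v11, v15, v16, v3

Need y with v7 ∨ y = v12 and v7 ∧ y = v14.
Checking each element gives: v11, v15, v16, v3.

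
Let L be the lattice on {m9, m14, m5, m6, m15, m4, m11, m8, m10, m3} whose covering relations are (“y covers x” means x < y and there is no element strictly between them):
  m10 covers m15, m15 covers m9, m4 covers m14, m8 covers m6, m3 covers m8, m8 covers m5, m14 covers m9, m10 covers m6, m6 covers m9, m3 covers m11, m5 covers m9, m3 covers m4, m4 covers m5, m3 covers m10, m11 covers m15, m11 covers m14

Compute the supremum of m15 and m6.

m10

Common upper bounds of {m15, m6}: m10, m3.
The least among these is m10.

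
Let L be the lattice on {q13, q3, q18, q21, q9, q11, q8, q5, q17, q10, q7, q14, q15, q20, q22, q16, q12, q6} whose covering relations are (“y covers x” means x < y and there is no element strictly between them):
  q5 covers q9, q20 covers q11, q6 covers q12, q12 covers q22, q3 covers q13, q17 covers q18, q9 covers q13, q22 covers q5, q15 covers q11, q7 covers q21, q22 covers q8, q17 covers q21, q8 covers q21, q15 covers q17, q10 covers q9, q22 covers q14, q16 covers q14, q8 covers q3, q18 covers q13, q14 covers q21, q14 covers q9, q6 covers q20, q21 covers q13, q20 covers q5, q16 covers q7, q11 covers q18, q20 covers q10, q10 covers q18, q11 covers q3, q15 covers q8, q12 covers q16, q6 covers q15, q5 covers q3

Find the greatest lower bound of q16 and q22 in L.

Common lower bounds of {q16, q22}: q13, q14, q21, q9.
The greatest among these is q14.

q14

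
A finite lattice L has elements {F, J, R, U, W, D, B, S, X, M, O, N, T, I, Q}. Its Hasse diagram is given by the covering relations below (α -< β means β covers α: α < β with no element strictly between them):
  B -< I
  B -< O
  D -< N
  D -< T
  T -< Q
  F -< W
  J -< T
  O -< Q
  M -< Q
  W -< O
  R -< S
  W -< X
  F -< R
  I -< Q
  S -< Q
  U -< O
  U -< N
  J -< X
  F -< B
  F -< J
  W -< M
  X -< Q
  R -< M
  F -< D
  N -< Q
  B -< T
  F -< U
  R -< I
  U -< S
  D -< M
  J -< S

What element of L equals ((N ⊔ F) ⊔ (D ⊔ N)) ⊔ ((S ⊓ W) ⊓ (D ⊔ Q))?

N

N ∨ F = N
D ∨ N = N
N ∨ N = N
S ∧ W = F
D ∨ Q = Q
F ∧ Q = F
N ∨ F = N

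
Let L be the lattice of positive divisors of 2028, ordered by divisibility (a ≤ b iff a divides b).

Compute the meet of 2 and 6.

Common lower bounds of {2, 6}: 1, 2.
The greatest among these is 2.

2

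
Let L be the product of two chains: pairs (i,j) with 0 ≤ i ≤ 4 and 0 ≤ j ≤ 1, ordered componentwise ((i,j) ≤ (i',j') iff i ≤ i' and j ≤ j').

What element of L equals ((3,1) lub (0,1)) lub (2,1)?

(3,1)

(3,1) ∨ (0,1) = (3,1)
(3,1) ∨ (2,1) = (3,1)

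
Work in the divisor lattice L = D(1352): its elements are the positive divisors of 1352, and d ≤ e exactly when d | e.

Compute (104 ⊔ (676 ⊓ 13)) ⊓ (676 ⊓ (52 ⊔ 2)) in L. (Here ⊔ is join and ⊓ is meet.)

52

676 ∧ 13 = 13
104 ∨ 13 = 104
52 ∨ 2 = 52
676 ∧ 52 = 52
104 ∧ 52 = 52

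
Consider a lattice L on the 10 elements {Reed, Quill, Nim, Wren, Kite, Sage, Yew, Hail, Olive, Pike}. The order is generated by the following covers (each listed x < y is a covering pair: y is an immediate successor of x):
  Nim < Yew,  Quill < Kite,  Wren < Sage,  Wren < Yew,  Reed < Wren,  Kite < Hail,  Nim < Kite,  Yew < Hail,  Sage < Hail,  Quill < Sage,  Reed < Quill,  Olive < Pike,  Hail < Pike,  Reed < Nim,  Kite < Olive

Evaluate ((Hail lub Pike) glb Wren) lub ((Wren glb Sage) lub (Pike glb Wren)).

Hail ∨ Pike = Pike
Pike ∧ Wren = Wren
Wren ∧ Sage = Wren
Pike ∧ Wren = Wren
Wren ∨ Wren = Wren
Wren ∨ Wren = Wren

Wren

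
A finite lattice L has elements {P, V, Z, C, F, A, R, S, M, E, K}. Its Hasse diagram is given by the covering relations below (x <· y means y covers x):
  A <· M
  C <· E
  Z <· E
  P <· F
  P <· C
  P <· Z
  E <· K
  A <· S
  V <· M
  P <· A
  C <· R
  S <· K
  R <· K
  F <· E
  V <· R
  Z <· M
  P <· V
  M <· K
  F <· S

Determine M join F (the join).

Common upper bounds of {M, F}: K.
The least among these is K.

K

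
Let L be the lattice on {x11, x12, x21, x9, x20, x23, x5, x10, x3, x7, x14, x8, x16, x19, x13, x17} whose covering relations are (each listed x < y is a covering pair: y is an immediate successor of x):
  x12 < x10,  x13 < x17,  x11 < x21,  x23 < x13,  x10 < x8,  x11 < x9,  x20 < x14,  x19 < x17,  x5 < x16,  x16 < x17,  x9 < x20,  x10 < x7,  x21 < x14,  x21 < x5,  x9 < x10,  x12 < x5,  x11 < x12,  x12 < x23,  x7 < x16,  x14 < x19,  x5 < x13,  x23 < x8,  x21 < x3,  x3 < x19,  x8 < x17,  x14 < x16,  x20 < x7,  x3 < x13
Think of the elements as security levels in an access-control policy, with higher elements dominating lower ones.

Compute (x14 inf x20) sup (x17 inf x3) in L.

x14 ∧ x20 = x20
x17 ∧ x3 = x3
x20 ∨ x3 = x19

x19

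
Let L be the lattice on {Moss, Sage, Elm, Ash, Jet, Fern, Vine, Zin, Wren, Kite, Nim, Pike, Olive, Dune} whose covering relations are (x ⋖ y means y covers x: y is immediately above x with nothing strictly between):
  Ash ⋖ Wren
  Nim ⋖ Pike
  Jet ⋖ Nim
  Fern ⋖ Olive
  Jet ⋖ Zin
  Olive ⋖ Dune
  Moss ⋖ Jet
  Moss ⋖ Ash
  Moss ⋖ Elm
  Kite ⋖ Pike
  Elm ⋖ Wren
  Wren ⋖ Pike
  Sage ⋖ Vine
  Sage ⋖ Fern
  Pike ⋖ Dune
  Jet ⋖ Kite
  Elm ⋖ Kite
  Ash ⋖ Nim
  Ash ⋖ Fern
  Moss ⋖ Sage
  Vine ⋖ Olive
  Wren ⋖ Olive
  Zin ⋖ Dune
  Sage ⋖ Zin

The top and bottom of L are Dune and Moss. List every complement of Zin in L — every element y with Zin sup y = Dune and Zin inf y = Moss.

Ash, Elm, Wren

Need y with Zin ∨ y = Dune and Zin ∧ y = Moss.
Checking each element gives: Ash, Elm, Wren.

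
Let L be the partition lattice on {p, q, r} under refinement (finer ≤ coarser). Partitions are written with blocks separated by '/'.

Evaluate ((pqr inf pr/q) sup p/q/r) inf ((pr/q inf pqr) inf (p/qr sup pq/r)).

pqr ∧ pr/q = pr/q
pr/q ∨ p/q/r = pr/q
pr/q ∧ pqr = pr/q
p/qr ∨ pq/r = pqr
pr/q ∧ pqr = pr/q
pr/q ∧ pr/q = pr/q

pr/q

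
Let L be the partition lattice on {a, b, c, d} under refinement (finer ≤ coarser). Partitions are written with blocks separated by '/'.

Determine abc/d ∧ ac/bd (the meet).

Common lower bounds of {abc/d, ac/bd}: a/b/c/d, ac/b/d.
The greatest among these is ac/b/d.

ac/b/d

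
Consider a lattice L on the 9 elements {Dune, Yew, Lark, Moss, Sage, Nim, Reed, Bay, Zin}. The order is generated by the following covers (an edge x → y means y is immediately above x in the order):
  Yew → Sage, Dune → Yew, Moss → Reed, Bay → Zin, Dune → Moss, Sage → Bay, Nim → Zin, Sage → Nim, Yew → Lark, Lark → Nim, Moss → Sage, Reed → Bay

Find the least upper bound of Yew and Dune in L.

Common upper bounds of {Yew, Dune}: Bay, Lark, Nim, Sage, Yew, Zin.
The least among these is Yew.

Yew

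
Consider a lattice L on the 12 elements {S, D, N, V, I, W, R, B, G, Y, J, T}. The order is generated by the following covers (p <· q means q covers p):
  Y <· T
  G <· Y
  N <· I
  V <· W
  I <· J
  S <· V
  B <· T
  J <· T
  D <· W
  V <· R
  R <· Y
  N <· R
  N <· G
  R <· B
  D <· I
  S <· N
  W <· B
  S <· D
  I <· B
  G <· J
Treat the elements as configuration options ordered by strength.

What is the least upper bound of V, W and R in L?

B

Common upper bounds of {V, W, R}: B, T.
The least among these is B.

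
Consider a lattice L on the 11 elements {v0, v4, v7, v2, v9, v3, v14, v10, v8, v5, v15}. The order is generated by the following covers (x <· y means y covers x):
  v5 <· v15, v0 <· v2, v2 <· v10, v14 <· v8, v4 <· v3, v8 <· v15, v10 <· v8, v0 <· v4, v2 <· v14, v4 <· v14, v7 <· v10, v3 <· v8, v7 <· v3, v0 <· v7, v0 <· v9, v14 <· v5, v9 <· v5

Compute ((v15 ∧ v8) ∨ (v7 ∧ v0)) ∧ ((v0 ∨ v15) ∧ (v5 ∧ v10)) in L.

v2

v15 ∧ v8 = v8
v7 ∧ v0 = v0
v8 ∨ v0 = v8
v0 ∨ v15 = v15
v5 ∧ v10 = v2
v15 ∧ v2 = v2
v8 ∧ v2 = v2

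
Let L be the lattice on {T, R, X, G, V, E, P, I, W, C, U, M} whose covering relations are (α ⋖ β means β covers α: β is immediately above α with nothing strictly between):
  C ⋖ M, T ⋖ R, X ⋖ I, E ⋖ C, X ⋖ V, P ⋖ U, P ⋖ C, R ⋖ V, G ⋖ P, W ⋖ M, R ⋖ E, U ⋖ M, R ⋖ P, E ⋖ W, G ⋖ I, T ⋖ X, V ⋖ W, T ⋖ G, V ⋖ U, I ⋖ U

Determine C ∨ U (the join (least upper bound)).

M

Common upper bounds of {C, U}: M.
The least among these is M.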